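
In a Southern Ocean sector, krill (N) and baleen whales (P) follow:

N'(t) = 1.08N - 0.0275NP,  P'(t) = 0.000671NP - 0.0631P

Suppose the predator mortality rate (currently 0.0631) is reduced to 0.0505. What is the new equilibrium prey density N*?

N* ≈ 75.3

At the interior fixed point, setting dP/dt = 0 with P > 0 fixes N* = (predator death rate)/(NP coefficient) — independent of the other coefficients.
With the change, N* = 0.0505/0.000671 = 75.3; it falls from 94.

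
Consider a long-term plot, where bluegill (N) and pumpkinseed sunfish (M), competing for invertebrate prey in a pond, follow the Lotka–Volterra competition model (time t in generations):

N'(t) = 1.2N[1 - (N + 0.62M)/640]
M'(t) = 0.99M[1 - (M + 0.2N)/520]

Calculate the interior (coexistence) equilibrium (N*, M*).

Setting both brackets to zero gives the nullclines N + 0.62M = 640 and 0.2N + M = 520.
Substituting M = 520 - 0.2N into the first: N(1 - 0.62·0.2) = 640 - 0.62·520.
So N* = 318/0.876 = 363, and then M* = 520 - 0.2·363 = 447.

N* ≈ 363, M* ≈ 447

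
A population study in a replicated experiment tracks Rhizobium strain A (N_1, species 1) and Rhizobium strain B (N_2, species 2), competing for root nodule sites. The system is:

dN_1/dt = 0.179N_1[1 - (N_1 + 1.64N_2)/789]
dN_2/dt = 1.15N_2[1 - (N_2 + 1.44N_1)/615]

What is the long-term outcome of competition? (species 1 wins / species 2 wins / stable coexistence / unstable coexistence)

unstable coexistence (outcome depends on initial conditions)

Compare the nullcline intercepts: K1/α12 = 789/1.64 = 481 < K2 = 615; K2/α21 = 615/1.44 = 427 < K1 = 789.
Since both are reversed, neither can invade when rare; the interior point is a saddle.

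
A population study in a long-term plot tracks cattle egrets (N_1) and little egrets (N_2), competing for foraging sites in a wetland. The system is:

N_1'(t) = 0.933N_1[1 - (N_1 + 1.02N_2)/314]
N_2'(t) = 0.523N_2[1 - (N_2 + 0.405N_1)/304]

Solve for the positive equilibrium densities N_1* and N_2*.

Setting both brackets to zero gives the nullclines N_1 + 1.02N_2 = 314 and 0.405N_1 + N_2 = 304.
Substituting N_2 = 304 - 0.405N_1 into the first: N_1(1 - 1.02·0.405) = 314 - 1.02·304.
So N_1* = 3.92/0.587 = 6.68, and then N_2* = 304 - 0.405·6.68 = 301.

N_1* ≈ 6.68, N_2* ≈ 301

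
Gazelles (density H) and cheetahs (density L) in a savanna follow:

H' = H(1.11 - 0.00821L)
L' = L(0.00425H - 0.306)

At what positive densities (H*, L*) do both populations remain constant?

Set dL/dt = 0 with L > 0: 0.00425H - 0.306 = 0, so H* = 0.306/0.00425 = 72.
Set dH/dt = 0 with H > 0: 1.11 - 0.00821L = 0, so L* = 1.11/0.00821 = 135.

H* ≈ 72, L* ≈ 135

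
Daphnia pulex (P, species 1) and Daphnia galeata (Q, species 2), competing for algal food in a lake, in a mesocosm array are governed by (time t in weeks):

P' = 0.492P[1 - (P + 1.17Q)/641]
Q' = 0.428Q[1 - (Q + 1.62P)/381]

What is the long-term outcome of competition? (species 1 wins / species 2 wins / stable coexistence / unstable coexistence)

Compare the nullcline intercepts: K1/α12 = 641/1.17 = 548 > K2 = 381; K2/α21 = 381/1.62 = 235 < K1 = 641.
Since the inequalities point opposite ways, species 1 can invade but species 2 cannot.

species 1 excludes species 2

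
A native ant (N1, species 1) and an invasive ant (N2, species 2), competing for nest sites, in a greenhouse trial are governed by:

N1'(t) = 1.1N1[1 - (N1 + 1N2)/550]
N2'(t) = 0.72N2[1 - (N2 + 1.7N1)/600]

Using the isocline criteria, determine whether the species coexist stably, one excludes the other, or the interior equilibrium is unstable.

Compare the nullcline intercepts: K1/α12 = 550/1 = 550 < K2 = 600; K2/α21 = 600/1.7 = 353 < K1 = 550.
Since both are reversed, neither can invade when rare; the interior point is a saddle.

unstable coexistence (outcome depends on initial conditions)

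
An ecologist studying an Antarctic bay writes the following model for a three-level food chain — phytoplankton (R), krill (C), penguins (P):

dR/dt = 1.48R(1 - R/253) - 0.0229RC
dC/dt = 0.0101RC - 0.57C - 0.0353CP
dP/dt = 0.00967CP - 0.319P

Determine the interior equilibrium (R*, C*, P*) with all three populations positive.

From dP/dt = 0: 0.00967C* = 0.319, so C* = 33.
From dR/dt = 0: 1.48(1 - R*/253) = 0.0229·33, giving R* = 253·(1 - 0.51) = 124.
From dC/dt = 0: 0.0101·124 - 0.57 = 0.0353P*, so P* = 0.681/0.0353 = 19.3.

R* ≈ 124, C* ≈ 33, P* ≈ 19.3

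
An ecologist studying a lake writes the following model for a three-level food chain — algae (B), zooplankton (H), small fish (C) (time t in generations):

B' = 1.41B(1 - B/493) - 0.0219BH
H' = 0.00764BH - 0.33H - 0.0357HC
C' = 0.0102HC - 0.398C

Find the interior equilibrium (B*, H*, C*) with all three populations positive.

From dC/dt = 0: 0.0102H* = 0.398, so H* = 39.
From dB/dt = 0: 1.41(1 - B*/493) = 0.0219·39, giving B* = 493·(1 - 0.606) = 194.
From dH/dt = 0: 0.00764·194 - 0.33 = 0.0357C*, so C* = 1.15/0.0357 = 32.3.

B* ≈ 194, H* ≈ 39, C* ≈ 32.3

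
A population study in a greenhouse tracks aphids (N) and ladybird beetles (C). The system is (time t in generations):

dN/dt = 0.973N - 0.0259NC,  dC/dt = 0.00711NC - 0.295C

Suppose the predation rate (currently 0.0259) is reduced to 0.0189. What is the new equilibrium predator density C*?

At the interior fixed point, setting dN/dt = 0 with N > 0 fixes C* = (prey growth rate)/(NC coefficient) — independent of the other coefficients.
With the change, C* = 0.973/0.0189 = 51.5; it rises from 37.6.

C* ≈ 51.5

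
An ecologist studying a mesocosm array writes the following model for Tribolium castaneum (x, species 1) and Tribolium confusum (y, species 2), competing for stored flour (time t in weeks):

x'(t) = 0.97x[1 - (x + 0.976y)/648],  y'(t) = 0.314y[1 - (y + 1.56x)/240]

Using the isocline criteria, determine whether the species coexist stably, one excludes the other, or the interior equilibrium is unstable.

Compare the nullcline intercepts: K1/α12 = 648/0.976 = 664 > K2 = 240; K2/α21 = 240/1.56 = 154 < K1 = 648.
Since the inequalities point opposite ways, species 1 can invade but species 2 cannot.

species 1 excludes species 2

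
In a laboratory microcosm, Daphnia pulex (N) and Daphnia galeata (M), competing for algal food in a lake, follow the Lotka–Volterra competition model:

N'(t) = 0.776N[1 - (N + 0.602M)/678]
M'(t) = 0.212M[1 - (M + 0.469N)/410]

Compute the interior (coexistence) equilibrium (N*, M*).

N* ≈ 601, M* ≈ 128

Setting both brackets to zero gives the nullclines N + 0.602M = 678 and 0.469N + M = 410.
Substituting M = 410 - 0.469N into the first: N(1 - 0.602·0.469) = 678 - 0.602·410.
So N* = 431/0.718 = 601, and then M* = 410 - 0.469·601 = 128.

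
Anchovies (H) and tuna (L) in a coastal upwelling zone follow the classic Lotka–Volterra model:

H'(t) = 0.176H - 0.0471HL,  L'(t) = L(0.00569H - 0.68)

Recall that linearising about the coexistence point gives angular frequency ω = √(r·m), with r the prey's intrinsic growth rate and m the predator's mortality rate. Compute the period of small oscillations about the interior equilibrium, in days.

Here r = 0.176 and m = 0.68, so r·m = 0.12.
ω = √0.12 = 0.346 per day, hence T = 2π/ω ≈ 18.2 days.

T ≈ 18.2 days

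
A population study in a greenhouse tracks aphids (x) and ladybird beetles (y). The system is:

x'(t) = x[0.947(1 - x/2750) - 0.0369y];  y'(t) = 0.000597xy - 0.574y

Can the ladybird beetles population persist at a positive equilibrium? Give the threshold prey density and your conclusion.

The predator equation gives dy/dt > 0 only when x > 0.574/0.000597 = 961.
Without the predator, x → K = 2750. Since 2750 > 961, the predator can invade and persist.

Threshold x = 961; K > 961, so yes, the predator persists.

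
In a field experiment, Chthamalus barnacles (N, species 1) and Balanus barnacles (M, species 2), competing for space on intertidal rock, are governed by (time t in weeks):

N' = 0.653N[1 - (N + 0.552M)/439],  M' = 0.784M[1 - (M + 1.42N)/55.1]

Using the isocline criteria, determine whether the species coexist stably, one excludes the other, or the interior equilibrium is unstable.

species 1 excludes species 2

Compare the nullcline intercepts: K1/α12 = 439/0.552 = 795 > K2 = 55.1; K2/α21 = 55.1/1.42 = 38.8 < K1 = 439.
Since the inequalities point opposite ways, species 1 can invade but species 2 cannot.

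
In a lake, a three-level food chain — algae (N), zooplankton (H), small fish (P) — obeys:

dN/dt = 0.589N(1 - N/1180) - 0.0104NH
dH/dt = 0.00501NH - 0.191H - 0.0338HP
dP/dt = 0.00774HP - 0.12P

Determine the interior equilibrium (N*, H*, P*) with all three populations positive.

N* ≈ 857, H* ≈ 15.5, P* ≈ 121

From dP/dt = 0: 0.00774H* = 0.12, so H* = 15.5.
From dN/dt = 0: 0.589(1 - N*/1180) = 0.0104·15.5, giving N* = 1180·(1 - 0.274) = 857.
From dH/dt = 0: 0.00501·857 - 0.191 = 0.0338P*, so P* = 4.1/0.0338 = 121.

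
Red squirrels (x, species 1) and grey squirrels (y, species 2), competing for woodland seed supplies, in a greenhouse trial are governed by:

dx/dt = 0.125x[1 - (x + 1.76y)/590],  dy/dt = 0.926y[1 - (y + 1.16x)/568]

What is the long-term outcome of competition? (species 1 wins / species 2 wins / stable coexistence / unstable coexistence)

Compare the nullcline intercepts: K1/α12 = 590/1.76 = 335 < K2 = 568; K2/α21 = 568/1.16 = 490 < K1 = 590.
Since both are reversed, neither can invade when rare; the interior point is a saddle.

unstable coexistence (outcome depends on initial conditions)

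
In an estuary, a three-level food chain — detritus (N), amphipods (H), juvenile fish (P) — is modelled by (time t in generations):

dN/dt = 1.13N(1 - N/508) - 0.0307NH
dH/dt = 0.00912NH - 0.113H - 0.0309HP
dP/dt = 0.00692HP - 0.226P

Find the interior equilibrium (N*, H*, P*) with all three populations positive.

N* ≈ 57.3, H* ≈ 32.7, P* ≈ 13.2

From dP/dt = 0: 0.00692H* = 0.226, so H* = 32.7.
From dN/dt = 0: 1.13(1 - N*/508) = 0.0307·32.7, giving N* = 508·(1 - 0.887) = 57.3.
From dH/dt = 0: 0.00912·57.3 - 0.113 = 0.0309P*, so P* = 0.409/0.0309 = 13.2.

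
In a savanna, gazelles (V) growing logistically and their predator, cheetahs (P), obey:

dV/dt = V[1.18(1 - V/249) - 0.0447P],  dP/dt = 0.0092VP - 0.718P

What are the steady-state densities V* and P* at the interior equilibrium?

V* ≈ 78, P* ≈ 18.1

From dP/dt = 0 with P > 0: 0.0092V* = 0.718, so V* = 78.
Substitute into dV/dt = 0: 1.18(1 - 78/249) = 0.0447P*.
The bracket is 0.687, giving P* = 0.81/0.0447 = 18.1.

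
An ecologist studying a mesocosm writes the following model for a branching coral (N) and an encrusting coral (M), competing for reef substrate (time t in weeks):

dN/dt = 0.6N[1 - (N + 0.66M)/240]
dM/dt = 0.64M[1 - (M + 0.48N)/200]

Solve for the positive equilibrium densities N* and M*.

Setting both brackets to zero gives the nullclines N + 0.66M = 240 and 0.48N + M = 200.
Substituting M = 200 - 0.48N into the first: N(1 - 0.66·0.48) = 240 - 0.66·200.
So N* = 108/0.683 = 158, and then M* = 200 - 0.48·158 = 124.

N* ≈ 158, M* ≈ 124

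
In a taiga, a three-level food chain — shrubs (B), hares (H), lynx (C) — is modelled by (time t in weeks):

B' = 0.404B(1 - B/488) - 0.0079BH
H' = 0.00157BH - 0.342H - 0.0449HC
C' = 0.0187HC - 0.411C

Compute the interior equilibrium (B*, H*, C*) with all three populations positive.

B* ≈ 278, H* ≈ 22, C* ≈ 2.11

From dC/dt = 0: 0.0187H* = 0.411, so H* = 22.
From dB/dt = 0: 0.404(1 - B*/488) = 0.0079·22, giving B* = 488·(1 - 0.43) = 278.
From dH/dt = 0: 0.00157·278 - 0.342 = 0.0449C*, so C* = 0.0949/0.0449 = 2.11.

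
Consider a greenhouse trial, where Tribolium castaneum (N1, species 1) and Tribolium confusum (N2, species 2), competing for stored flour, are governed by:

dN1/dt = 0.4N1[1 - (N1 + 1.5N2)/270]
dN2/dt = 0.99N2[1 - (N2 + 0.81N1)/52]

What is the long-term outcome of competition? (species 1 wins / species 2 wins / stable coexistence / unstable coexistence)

Compare the nullcline intercepts: K1/α12 = 270/1.5 = 180 > K2 = 52; K2/α21 = 52/0.81 = 64.2 < K1 = 270.
Since the inequalities point opposite ways, species 1 can invade but species 2 cannot.

species 1 excludes species 2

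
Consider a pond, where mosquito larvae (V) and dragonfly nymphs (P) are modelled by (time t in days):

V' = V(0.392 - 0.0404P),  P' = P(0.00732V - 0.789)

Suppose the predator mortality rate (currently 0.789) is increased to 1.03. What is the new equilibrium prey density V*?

V* ≈ 141

At the interior fixed point, setting dP/dt = 0 with P > 0 fixes V* = (predator death rate)/(VP coefficient) — independent of the other coefficients.
With the change, V* = 1.03/0.00732 = 141; it rises from 108.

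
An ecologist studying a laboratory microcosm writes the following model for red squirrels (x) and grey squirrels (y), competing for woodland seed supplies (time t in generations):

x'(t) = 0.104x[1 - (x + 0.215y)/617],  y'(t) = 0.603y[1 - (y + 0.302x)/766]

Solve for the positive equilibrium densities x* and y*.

x* ≈ 484, y* ≈ 620

Setting both brackets to zero gives the nullclines x + 0.215y = 617 and 0.302x + y = 766.
Substituting y = 766 - 0.302x into the first: x(1 - 0.215·0.302) = 617 - 0.215·766.
So x* = 452/0.935 = 484, and then y* = 766 - 0.302·484 = 620.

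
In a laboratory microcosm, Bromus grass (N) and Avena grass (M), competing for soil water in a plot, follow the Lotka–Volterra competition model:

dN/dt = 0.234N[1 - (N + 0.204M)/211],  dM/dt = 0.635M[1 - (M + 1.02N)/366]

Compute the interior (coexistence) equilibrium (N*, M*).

Setting both brackets to zero gives the nullclines N + 0.204M = 211 and 1.02N + M = 366.
Substituting M = 366 - 1.02N into the first: N(1 - 0.204·1.02) = 211 - 0.204·366.
So N* = 136/0.792 = 172, and then M* = 366 - 1.02·172 = 190.

N* ≈ 172, M* ≈ 190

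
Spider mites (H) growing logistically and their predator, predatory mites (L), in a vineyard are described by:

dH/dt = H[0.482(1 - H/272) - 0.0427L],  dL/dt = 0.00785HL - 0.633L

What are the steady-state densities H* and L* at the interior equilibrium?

From dL/dt = 0 with L > 0: 0.00785H* = 0.633, so H* = 80.6.
Substitute into dH/dt = 0: 0.482(1 - 80.6/272) = 0.0427L*.
The bracket is 0.704, giving L* = 0.339/0.0427 = 7.94.

H* ≈ 80.6, L* ≈ 7.94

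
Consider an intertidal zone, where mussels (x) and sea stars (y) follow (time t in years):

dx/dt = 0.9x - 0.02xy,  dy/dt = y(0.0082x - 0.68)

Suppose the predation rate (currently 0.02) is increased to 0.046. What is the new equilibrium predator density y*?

y* ≈ 19.6

At the interior fixed point, setting dx/dt = 0 with x > 0 fixes y* = (prey growth rate)/(xy coefficient) — independent of the other coefficients.
With the change, y* = 0.9/0.046 = 19.6; it falls from 45.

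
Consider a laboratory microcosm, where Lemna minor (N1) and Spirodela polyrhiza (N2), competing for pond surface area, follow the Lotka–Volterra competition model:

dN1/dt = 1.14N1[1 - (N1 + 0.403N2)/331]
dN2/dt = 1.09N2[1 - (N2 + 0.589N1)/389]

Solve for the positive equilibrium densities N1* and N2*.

Setting both brackets to zero gives the nullclines N1 + 0.403N2 = 331 and 0.589N1 + N2 = 389.
Substituting N2 = 389 - 0.589N1 into the first: N1(1 - 0.403·0.589) = 331 - 0.403·389.
So N1* = 174/0.763 = 228, and then N2* = 389 - 0.589·228 = 254.

N1* ≈ 228, N2* ≈ 254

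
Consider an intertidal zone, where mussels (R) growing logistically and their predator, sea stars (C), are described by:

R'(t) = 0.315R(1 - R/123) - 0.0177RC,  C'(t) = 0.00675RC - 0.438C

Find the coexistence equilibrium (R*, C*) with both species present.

R* ≈ 64.9, C* ≈ 8.41

From dC/dt = 0 with C > 0: 0.00675R* = 0.438, so R* = 64.9.
Substitute into dR/dt = 0: 0.315(1 - 64.9/123) = 0.0177C*.
The bracket is 0.472, giving C* = 0.149/0.0177 = 8.41.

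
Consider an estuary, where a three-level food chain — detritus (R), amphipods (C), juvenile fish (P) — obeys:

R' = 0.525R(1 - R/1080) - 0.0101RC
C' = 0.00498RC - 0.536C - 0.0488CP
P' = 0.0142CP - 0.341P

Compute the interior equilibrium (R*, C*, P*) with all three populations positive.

From dP/dt = 0: 0.0142C* = 0.341, so C* = 24.
From dR/dt = 0: 0.525(1 - R*/1080) = 0.0101·24, giving R* = 1080·(1 - 0.462) = 581.
From dC/dt = 0: 0.00498·581 - 0.536 = 0.0488P*, so P* = 2.36/0.0488 = 48.3.

R* ≈ 581, C* ≈ 24, P* ≈ 48.3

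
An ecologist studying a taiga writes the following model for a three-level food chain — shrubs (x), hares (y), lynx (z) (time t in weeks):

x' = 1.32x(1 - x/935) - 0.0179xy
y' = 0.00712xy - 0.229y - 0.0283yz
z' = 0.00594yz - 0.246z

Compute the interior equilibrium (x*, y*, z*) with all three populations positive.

From dz/dt = 0: 0.00594y* = 0.246, so y* = 41.4.
From dx/dt = 0: 1.32(1 - x*/935) = 0.0179·41.4, giving x* = 935·(1 - 0.562) = 410.
From dy/dt = 0: 0.00712·410 - 0.229 = 0.0283z*, so z* = 2.69/0.0283 = 95.

x* ≈ 410, y* ≈ 41.4, z* ≈ 95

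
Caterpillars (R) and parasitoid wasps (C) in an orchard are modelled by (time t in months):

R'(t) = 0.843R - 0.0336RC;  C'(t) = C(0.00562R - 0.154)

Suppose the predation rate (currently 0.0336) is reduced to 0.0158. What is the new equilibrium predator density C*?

At the interior fixed point, setting dR/dt = 0 with R > 0 fixes C* = (prey growth rate)/(RC coefficient) — independent of the other coefficients.
With the change, C* = 0.843/0.0158 = 53.4; it rises from 25.1.

C* ≈ 53.4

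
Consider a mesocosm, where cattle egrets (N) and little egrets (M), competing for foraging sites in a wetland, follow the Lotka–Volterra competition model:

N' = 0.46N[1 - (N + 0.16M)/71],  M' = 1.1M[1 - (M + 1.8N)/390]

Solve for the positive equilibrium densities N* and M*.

Setting both brackets to zero gives the nullclines N + 0.16M = 71 and 1.8N + M = 390.
Substituting M = 390 - 1.8N into the first: N(1 - 0.16·1.8) = 71 - 0.16·390.
So N* = 8.6/0.712 = 12.1, and then M* = 390 - 1.8·12.1 = 368.

N* ≈ 12.1, M* ≈ 368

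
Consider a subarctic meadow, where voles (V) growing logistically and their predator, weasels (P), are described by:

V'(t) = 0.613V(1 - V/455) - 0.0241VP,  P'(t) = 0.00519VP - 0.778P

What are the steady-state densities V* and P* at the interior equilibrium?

From dP/dt = 0 with P > 0: 0.00519V* = 0.778, so V* = 150.
Substitute into dV/dt = 0: 0.613(1 - 150/455) = 0.0241P*.
The bracket is 0.671, giving P* = 0.411/0.0241 = 17.1.

V* ≈ 150, P* ≈ 17.1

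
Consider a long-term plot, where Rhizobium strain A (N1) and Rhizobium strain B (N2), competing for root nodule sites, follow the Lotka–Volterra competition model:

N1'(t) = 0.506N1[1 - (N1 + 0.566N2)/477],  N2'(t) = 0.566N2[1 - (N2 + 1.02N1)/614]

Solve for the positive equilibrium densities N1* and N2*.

N1* ≈ 306, N2* ≈ 302

Setting both brackets to zero gives the nullclines N1 + 0.566N2 = 477 and 1.02N1 + N2 = 614.
Substituting N2 = 614 - 1.02N1 into the first: N1(1 - 0.566·1.02) = 477 - 0.566·614.
So N1* = 129/0.423 = 306, and then N2* = 614 - 1.02·306 = 302.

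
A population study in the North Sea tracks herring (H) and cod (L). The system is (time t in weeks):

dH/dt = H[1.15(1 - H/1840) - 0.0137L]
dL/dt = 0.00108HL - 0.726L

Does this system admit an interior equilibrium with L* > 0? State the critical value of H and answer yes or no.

The predator equation gives dL/dt > 0 only when H > 0.726/0.00108 = 672.
Without the predator, H → K = 1840. Since 1840 > 672, the predator can invade and persist.

Threshold H = 672; K > 672, so yes, the predator persists.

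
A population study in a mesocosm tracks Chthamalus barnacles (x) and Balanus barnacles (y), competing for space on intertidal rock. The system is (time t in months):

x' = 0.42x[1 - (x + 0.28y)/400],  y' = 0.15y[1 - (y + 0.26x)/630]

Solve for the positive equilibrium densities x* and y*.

Setting both brackets to zero gives the nullclines x + 0.28y = 400 and 0.26x + y = 630.
Substituting y = 630 - 0.26x into the first: x(1 - 0.28·0.26) = 400 - 0.28·630.
So x* = 224/0.927 = 241, and then y* = 630 - 0.26·241 = 567.

x* ≈ 241, y* ≈ 567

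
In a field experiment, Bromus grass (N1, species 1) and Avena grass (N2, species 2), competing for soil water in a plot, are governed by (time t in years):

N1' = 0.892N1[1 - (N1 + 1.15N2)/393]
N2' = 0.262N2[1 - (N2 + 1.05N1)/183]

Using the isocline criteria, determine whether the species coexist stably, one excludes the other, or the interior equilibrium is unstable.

Compare the nullcline intercepts: K1/α12 = 393/1.15 = 342 > K2 = 183; K2/α21 = 183/1.05 = 174 < K1 = 393.
Since the inequalities point opposite ways, species 1 can invade but species 2 cannot.

species 1 excludes species 2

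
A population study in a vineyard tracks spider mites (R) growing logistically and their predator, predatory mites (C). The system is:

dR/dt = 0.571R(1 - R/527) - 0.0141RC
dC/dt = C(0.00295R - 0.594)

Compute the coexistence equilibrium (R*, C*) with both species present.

From dC/dt = 0 with C > 0: 0.00295R* = 0.594, so R* = 201.
Substitute into dR/dt = 0: 0.571(1 - 201/527) = 0.0141C*.
The bracket is 0.618, giving C* = 0.353/0.0141 = 25.

R* ≈ 201, C* ≈ 25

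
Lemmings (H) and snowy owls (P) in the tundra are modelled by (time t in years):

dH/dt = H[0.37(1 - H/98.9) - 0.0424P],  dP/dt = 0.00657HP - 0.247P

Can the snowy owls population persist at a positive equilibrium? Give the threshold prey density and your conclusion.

The predator equation gives dP/dt > 0 only when H > 0.247/0.00657 = 37.6.
Without the predator, H → K = 98.9. Since 98.9 > 37.6, the predator can invade and persist.

Threshold H = 37.6; K > 37.6, so yes, the predator persists.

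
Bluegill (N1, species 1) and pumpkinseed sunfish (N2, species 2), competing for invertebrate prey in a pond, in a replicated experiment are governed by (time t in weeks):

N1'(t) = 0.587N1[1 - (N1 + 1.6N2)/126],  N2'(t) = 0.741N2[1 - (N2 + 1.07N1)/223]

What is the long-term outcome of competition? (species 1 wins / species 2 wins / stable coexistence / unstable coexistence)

Compare the nullcline intercepts: K1/α12 = 126/1.6 = 78.8 < K2 = 223; K2/α21 = 223/1.07 = 208 > K1 = 126.
Since the inequalities point opposite ways, species 2 can invade but species 1 cannot.

species 2 excludes species 1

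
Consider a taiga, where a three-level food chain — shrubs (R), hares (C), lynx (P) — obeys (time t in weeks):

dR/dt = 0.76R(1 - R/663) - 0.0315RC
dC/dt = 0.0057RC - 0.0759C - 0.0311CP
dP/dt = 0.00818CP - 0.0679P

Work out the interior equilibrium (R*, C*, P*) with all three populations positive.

From dP/dt = 0: 0.00818C* = 0.0679, so C* = 8.3.
From dR/dt = 0: 0.76(1 - R*/663) = 0.0315·8.3, giving R* = 663·(1 - 0.344) = 435.
From dC/dt = 0: 0.0057·435 - 0.0759 = 0.0311P*, so P* = 2.4/0.0311 = 77.3.

R* ≈ 435, C* ≈ 8.3, P* ≈ 77.3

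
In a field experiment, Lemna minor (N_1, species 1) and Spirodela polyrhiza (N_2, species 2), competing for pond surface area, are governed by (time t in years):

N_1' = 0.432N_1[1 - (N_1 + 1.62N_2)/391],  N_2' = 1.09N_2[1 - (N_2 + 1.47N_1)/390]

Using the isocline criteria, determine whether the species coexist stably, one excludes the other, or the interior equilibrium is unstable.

unstable coexistence (outcome depends on initial conditions)

Compare the nullcline intercepts: K1/α12 = 391/1.62 = 241 < K2 = 390; K2/α21 = 390/1.47 = 265 < K1 = 391.
Since both are reversed, neither can invade when rare; the interior point is a saddle.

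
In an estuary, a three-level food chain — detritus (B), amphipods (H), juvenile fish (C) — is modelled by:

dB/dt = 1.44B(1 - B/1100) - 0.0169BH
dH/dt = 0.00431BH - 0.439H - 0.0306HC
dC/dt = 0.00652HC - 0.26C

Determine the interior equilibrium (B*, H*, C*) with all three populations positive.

B* ≈ 585, H* ≈ 39.9, C* ≈ 68.1

From dC/dt = 0: 0.00652H* = 0.26, so H* = 39.9.
From dB/dt = 0: 1.44(1 - B*/1100) = 0.0169·39.9, giving B* = 1100·(1 - 0.468) = 585.
From dH/dt = 0: 0.00431·585 - 0.439 = 0.0306C*, so C* = 2.08/0.0306 = 68.1.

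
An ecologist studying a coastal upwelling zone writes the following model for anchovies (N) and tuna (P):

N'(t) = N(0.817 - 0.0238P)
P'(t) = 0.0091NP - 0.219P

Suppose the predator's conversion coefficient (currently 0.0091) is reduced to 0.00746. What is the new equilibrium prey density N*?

At the interior fixed point, setting dP/dt = 0 with P > 0 fixes N* = (predator death rate)/(NP coefficient) — independent of the other coefficients.
With the change, N* = 0.219/0.00746 = 29.4; it rises from 24.1.

N* ≈ 29.4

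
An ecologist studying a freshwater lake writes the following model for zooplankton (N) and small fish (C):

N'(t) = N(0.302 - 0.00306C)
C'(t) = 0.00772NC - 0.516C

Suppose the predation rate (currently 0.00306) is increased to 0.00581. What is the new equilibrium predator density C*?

At the interior fixed point, setting dN/dt = 0 with N > 0 fixes C* = (prey growth rate)/(NC coefficient) — independent of the other coefficients.
With the change, C* = 0.302/0.00581 = 52; it falls from 98.7.

C* ≈ 52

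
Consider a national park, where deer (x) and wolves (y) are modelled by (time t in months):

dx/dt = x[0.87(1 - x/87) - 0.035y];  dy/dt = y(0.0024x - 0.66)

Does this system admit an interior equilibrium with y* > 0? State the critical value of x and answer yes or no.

Threshold x = 275; K < 275, so no, the predator goes extinct.

The predator equation gives dy/dt > 0 only when x > 0.66/0.0024 = 275.
Without the predator, x → K = 87. Since 87 < 275, the predator cannot invade.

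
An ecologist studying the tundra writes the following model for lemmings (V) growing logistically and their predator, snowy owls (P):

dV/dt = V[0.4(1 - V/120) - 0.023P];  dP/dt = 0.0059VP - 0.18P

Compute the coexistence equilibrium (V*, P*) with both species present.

From dP/dt = 0 with P > 0: 0.0059V* = 0.18, so V* = 30.5.
Substitute into dV/dt = 0: 0.4(1 - 30.5/120) = 0.023P*.
The bracket is 0.746, giving P* = 0.298/0.023 = 13.

V* ≈ 30.5, P* ≈ 13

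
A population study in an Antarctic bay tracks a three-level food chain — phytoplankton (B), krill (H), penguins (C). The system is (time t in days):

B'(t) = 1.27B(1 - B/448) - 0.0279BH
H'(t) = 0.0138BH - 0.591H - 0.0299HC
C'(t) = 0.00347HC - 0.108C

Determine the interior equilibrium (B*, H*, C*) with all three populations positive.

B* ≈ 142, H* ≈ 31.1, C* ≈ 45.6

From dC/dt = 0: 0.00347H* = 0.108, so H* = 31.1.
From dB/dt = 0: 1.27(1 - B*/448) = 0.0279·31.1, giving B* = 448·(1 - 0.684) = 142.
From dH/dt = 0: 0.0138·142 - 0.591 = 0.0299C*, so C* = 1.36/0.0299 = 45.6.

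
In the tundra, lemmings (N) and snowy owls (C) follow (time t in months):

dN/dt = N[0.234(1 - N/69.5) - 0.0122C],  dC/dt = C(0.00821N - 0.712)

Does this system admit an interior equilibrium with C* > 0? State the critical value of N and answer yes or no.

The predator equation gives dC/dt > 0 only when N > 0.712/0.00821 = 86.7.
Without the predator, N → K = 69.5. Since 69.5 < 86.7, the predator cannot invade.

Threshold N = 86.7; K < 86.7, so no, the predator goes extinct.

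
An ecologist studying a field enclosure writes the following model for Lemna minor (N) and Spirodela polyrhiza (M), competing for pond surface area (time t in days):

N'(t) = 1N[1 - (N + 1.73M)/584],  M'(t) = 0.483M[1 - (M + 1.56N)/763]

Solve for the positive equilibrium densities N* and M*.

Setting both brackets to zero gives the nullclines N + 1.73M = 584 and 1.56N + M = 763.
Substituting M = 763 - 1.56N into the first: N(1 - 1.73·1.56) = 584 - 1.73·763.
So N* = -736/-1.7 = 433, and then M* = 763 - 1.56·433 = 87.1.

N* ≈ 433, M* ≈ 87.1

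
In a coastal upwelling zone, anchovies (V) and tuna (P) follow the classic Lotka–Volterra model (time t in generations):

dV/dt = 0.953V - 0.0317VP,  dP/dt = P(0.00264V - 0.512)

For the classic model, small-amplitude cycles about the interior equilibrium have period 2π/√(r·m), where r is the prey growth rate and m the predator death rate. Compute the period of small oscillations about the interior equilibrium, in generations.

T ≈ 8.99 generations

Here r = 0.953 and m = 0.512, so r·m = 0.488.
ω = √0.488 = 0.699 per generation, hence T = 2π/ω ≈ 8.99 generations.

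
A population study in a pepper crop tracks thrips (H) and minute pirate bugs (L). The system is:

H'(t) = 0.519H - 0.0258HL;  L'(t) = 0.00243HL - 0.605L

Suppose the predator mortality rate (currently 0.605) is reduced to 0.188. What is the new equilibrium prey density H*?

At the interior fixed point, setting dL/dt = 0 with L > 0 fixes H* = (predator death rate)/(HL coefficient) — independent of the other coefficients.
With the change, H* = 0.188/0.00243 = 77.4; it falls from 249.

H* ≈ 77.4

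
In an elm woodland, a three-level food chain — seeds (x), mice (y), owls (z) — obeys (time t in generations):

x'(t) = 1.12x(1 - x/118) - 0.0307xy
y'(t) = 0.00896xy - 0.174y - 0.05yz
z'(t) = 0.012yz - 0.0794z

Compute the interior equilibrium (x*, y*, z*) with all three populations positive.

From dz/dt = 0: 0.012y* = 0.0794, so y* = 6.62.
From dx/dt = 0: 1.12(1 - x*/118) = 0.0307·6.62, giving x* = 118·(1 - 0.181) = 96.6.
From dy/dt = 0: 0.00896·96.6 - 0.174 = 0.05z*, so z* = 0.692/0.05 = 13.8.

x* ≈ 96.6, y* ≈ 6.62, z* ≈ 13.8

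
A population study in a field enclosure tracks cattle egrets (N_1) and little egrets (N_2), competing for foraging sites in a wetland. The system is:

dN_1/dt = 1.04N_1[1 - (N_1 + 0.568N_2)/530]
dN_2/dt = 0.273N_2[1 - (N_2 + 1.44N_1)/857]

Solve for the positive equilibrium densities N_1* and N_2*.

Setting both brackets to zero gives the nullclines N_1 + 0.568N_2 = 530 and 1.44N_1 + N_2 = 857.
Substituting N_2 = 857 - 1.44N_1 into the first: N_1(1 - 0.568·1.44) = 530 - 0.568·857.
So N_1* = 43.2/0.182 = 237, and then N_2* = 857 - 1.44·237 = 515.

N_1* ≈ 237, N_2* ≈ 515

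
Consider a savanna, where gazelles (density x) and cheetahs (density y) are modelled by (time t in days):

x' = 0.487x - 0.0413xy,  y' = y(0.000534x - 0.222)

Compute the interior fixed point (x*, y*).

Set dy/dt = 0 with y > 0: 0.000534x - 0.222 = 0, so x* = 0.222/0.000534 = 416.
Set dx/dt = 0 with x > 0: 0.487 - 0.0413y = 0, so y* = 0.487/0.0413 = 11.8.

x* ≈ 416, y* ≈ 11.8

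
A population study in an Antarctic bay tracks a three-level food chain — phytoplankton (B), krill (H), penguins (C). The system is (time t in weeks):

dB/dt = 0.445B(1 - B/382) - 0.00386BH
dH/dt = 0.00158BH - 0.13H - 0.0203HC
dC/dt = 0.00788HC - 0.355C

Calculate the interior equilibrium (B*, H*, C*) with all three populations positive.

From dC/dt = 0: 0.00788H* = 0.355, so H* = 45.1.
From dB/dt = 0: 0.445(1 - B*/382) = 0.00386·45.1, giving B* = 382·(1 - 0.391) = 233.
From dH/dt = 0: 0.00158·233 - 0.13 = 0.0203C*, so C* = 0.238/0.0203 = 11.7.

B* ≈ 233, H* ≈ 45.1, C* ≈ 11.7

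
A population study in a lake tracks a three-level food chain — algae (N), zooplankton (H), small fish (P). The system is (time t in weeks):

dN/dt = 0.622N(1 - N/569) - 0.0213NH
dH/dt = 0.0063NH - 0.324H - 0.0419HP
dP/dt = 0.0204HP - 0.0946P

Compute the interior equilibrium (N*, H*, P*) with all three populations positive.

N* ≈ 479, H* ≈ 4.64, P* ≈ 64.2

From dP/dt = 0: 0.0204H* = 0.0946, so H* = 4.64.
From dN/dt = 0: 0.622(1 - N*/569) = 0.0213·4.64, giving N* = 569·(1 - 0.159) = 479.
From dH/dt = 0: 0.0063·479 - 0.324 = 0.0419P*, so P* = 2.69/0.0419 = 64.2.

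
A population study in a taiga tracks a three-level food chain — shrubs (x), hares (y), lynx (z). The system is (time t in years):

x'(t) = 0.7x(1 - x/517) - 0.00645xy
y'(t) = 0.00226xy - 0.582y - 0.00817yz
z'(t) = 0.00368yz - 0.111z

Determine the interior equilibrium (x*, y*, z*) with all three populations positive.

From dz/dt = 0: 0.00368y* = 0.111, so y* = 30.2.
From dx/dt = 0: 0.7(1 - x*/517) = 0.00645·30.2, giving x* = 517·(1 - 0.278) = 373.
From dy/dt = 0: 0.00226·373 - 0.582 = 0.00817z*, so z* = 0.262/0.00817 = 32.

x* ≈ 373, y* ≈ 30.2, z* ≈ 32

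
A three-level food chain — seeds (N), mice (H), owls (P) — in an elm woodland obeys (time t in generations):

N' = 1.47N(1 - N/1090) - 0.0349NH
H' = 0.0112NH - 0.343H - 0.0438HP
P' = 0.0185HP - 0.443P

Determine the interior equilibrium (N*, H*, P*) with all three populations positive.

N* ≈ 470, H* ≈ 23.9, P* ≈ 112

From dP/dt = 0: 0.0185H* = 0.443, so H* = 23.9.
From dN/dt = 0: 1.47(1 - N*/1090) = 0.0349·23.9, giving N* = 1090·(1 - 0.569) = 470.
From dH/dt = 0: 0.0112·470 - 0.343 = 0.0438P*, so P* = 4.92/0.0438 = 112.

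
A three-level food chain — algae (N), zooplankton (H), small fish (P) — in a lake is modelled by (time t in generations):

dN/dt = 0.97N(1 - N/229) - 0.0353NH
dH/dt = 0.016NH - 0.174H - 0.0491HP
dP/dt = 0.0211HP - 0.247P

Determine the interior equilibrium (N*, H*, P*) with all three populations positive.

From dP/dt = 0: 0.0211H* = 0.247, so H* = 11.7.
From dN/dt = 0: 0.97(1 - N*/229) = 0.0353·11.7, giving N* = 229·(1 - 0.426) = 131.
From dH/dt = 0: 0.016·131 - 0.174 = 0.0491P*, so P* = 1.93/0.0491 = 39.3.

N* ≈ 131, H* ≈ 11.7, P* ≈ 39.3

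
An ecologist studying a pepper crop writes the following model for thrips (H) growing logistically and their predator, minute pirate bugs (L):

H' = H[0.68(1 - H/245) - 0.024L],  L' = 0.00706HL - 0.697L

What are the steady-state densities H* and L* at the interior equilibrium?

H* ≈ 98.7, L* ≈ 16.9

From dL/dt = 0 with L > 0: 0.00706H* = 0.697, so H* = 98.7.
Substitute into dH/dt = 0: 0.68(1 - 98.7/245) = 0.024L*.
The bracket is 0.597, giving L* = 0.406/0.024 = 16.9.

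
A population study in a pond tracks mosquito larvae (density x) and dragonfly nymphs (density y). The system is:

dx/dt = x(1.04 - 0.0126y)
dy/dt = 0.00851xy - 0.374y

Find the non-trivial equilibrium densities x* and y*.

x* ≈ 43.9, y* ≈ 82.5

Set dy/dt = 0 with y > 0: 0.00851x - 0.374 = 0, so x* = 0.374/0.00851 = 43.9.
Set dx/dt = 0 with x > 0: 1.04 - 0.0126y = 0, so y* = 1.04/0.0126 = 82.5.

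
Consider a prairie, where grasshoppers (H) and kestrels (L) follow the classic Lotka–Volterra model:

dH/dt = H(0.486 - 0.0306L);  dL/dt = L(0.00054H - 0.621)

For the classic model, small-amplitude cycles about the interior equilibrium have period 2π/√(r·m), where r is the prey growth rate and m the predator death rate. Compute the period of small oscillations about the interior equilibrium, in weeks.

Here r = 0.486 and m = 0.621, so r·m = 0.302.
ω = √0.302 = 0.549 per week, hence T = 2π/ω ≈ 11.4 weeks.

T ≈ 11.4 weeks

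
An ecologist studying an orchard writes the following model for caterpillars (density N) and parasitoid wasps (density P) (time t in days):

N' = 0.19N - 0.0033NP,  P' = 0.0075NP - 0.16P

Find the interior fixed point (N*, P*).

Set dP/dt = 0 with P > 0: 0.0075N - 0.16 = 0, so N* = 0.16/0.0075 = 21.3.
Set dN/dt = 0 with N > 0: 0.19 - 0.0033P = 0, so P* = 0.19/0.0033 = 57.6.

N* ≈ 21.3, P* ≈ 57.6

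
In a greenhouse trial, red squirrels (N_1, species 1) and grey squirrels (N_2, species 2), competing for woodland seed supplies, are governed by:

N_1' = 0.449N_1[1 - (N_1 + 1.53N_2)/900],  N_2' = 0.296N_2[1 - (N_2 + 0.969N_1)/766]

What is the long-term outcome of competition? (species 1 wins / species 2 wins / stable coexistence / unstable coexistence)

Compare the nullcline intercepts: K1/α12 = 900/1.53 = 588 < K2 = 766; K2/α21 = 766/0.969 = 791 < K1 = 900.
Since both are reversed, neither can invade when rare; the interior point is a saddle.

unstable coexistence (outcome depends on initial conditions)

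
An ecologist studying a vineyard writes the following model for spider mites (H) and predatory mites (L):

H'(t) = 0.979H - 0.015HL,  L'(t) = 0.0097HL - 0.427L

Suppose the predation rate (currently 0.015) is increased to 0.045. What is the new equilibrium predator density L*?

L* ≈ 21.8

At the interior fixed point, setting dH/dt = 0 with H > 0 fixes L* = (prey growth rate)/(HL coefficient) — independent of the other coefficients.
With the change, L* = 0.979/0.045 = 21.8; it falls from 65.3.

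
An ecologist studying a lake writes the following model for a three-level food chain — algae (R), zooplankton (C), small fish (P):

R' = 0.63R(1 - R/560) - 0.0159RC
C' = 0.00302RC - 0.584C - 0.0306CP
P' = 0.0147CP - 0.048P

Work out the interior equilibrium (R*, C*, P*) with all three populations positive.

R* ≈ 514, C* ≈ 3.27, P* ≈ 31.6

From dP/dt = 0: 0.0147C* = 0.048, so C* = 3.27.
From dR/dt = 0: 0.63(1 - R*/560) = 0.0159·3.27, giving R* = 560·(1 - 0.0824) = 514.
From dC/dt = 0: 0.00302·514 - 0.584 = 0.0306P*, so P* = 0.968/0.0306 = 31.6.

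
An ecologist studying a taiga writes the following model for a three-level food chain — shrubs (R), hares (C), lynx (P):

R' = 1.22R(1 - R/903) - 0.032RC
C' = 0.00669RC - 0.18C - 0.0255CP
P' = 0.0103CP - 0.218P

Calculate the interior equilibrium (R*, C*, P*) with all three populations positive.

R* ≈ 402, C* ≈ 21.2, P* ≈ 98.3

From dP/dt = 0: 0.0103C* = 0.218, so C* = 21.2.
From dR/dt = 0: 1.22(1 - R*/903) = 0.032·21.2, giving R* = 903·(1 - 0.555) = 402.
From dC/dt = 0: 0.00669·402 - 0.18 = 0.0255P*, so P* = 2.51/0.0255 = 98.3.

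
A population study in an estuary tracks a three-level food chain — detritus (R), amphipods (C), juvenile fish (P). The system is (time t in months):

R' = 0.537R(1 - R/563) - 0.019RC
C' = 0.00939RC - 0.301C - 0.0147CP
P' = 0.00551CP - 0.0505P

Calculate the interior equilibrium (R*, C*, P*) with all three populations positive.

From dP/dt = 0: 0.00551C* = 0.0505, so C* = 9.17.
From dR/dt = 0: 0.537(1 - R*/563) = 0.019·9.17, giving R* = 563·(1 - 0.324) = 380.
From dC/dt = 0: 0.00939·380 - 0.301 = 0.0147P*, so P* = 3.27/0.0147 = 223.

R* ≈ 380, C* ≈ 9.17, P* ≈ 223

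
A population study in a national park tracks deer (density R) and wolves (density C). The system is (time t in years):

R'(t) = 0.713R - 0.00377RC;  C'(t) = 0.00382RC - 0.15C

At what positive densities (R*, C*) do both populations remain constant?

Set dC/dt = 0 with C > 0: 0.00382R - 0.15 = 0, so R* = 0.15/0.00382 = 39.3.
Set dR/dt = 0 with R > 0: 0.713 - 0.00377C = 0, so C* = 0.713/0.00377 = 189.

R* ≈ 39.3, C* ≈ 189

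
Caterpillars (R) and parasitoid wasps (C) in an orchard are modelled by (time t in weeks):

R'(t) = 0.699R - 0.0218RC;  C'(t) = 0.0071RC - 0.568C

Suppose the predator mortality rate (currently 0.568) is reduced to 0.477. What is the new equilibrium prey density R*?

R* ≈ 67.2

At the interior fixed point, setting dC/dt = 0 with C > 0 fixes R* = (predator death rate)/(RC coefficient) — independent of the other coefficients.
With the change, R* = 0.477/0.0071 = 67.2; it falls from 80.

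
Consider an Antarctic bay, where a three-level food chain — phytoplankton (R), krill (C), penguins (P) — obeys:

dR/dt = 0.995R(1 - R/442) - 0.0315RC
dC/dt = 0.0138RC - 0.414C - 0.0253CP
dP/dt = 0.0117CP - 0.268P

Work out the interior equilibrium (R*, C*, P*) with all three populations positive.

From dP/dt = 0: 0.0117C* = 0.268, so C* = 22.9.
From dR/dt = 0: 0.995(1 - R*/442) = 0.0315·22.9, giving R* = 442·(1 - 0.725) = 121.
From dC/dt = 0: 0.0138·121 - 0.414 = 0.0253P*, so P* = 1.26/0.0253 = 49.9.

R* ≈ 121, C* ≈ 22.9, P* ≈ 49.9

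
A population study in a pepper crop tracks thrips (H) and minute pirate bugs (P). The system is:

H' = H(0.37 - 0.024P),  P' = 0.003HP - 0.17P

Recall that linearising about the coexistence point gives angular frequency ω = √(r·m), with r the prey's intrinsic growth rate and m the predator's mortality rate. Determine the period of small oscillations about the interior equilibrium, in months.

T ≈ 25.1 months

Here r = 0.37 and m = 0.17, so r·m = 0.0629.
ω = √0.0629 = 0.251 per month, hence T = 2π/ω ≈ 25.1 months.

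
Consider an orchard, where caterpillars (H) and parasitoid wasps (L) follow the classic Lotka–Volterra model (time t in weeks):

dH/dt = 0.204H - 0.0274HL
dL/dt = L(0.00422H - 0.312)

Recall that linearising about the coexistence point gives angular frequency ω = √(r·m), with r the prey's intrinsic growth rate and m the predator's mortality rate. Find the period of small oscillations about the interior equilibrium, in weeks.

T ≈ 24.9 weeks

Here r = 0.204 and m = 0.312, so r·m = 0.0636.
ω = √0.0636 = 0.252 per week, hence T = 2π/ω ≈ 24.9 weeks.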